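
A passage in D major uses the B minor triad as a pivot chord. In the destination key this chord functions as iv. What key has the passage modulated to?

F# minor

The numeral iv denotes a minor triad on scale degree 4. With B on degree 4, the tonic of the new key is F#.
Degree 4 carries a minor triad in minor keys, so the destination is F# minor.
Check: the diatonic triads of F# minor (natural minor) are F#m (i), G#dim (ii°), A (III), Bm (iv), C#m (v), D (VI), E (VII) — B minor is indeed iv.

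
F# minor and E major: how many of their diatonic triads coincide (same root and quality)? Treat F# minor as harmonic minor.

Diatonic triads of F# minor (harmonic minor): F# minor (i), G# diminished (ii°), A augmented (III+), B minor (iv), C# major (V), D major (VI), E# diminished (vii°).
Diatonic triads of E major: E major (I), F# minor (ii), G# minor (iii), A major (IV), B major (V), C# minor (vi), D# diminished (vii°).
Matching root and quality in both lists: F# minor.
That gives 1 common triad.

1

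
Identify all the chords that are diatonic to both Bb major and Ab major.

Cm, Eb

Triads in Bb major: Bb major (I), C minor (ii), D minor (iii), Eb major (IV), F major (V), G minor (vi), A diminished (vii°).
Triads in Ab major: Ab major (I), Bb minor (ii), C minor (iii), Db major (IV), Eb major (V), F minor (vi), G diminished (vii°).
Shared triads with their functions: C minor (ii in Bb major, iii in Ab major); Eb major (IV in Bb major, V in Ab major).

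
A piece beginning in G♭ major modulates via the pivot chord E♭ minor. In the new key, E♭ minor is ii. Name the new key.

D♭ major

The numeral ii denotes a minor triad on scale degree 2. With E♭ on degree 2, the tonic of the new key is D♭.
Degree 2 carries a minor triad in major keys, so the destination is D♭ major.
Check: the diatonic triads of D♭ major are D♭ (I), E♭m (ii), Fm (iii), G♭ (IV), A♭ (V), B♭m (vi), Cdim (vii°) — E♭ minor is indeed ii.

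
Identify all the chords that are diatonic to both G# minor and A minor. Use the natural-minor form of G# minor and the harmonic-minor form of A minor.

E

Triads in G# minor (natural minor): G#m (i), A#dim (ii°), B (III), C#m (iv), D#m (v), E (VI), F# (VII).
Triads in A minor (harmonic minor): Am (i), Bdim (ii°), Caug (III+), Dm (iv), E (V), F (VI), G#dim (vii°).
Shared triads with their functions: E (VI in G# minor, V in A minor).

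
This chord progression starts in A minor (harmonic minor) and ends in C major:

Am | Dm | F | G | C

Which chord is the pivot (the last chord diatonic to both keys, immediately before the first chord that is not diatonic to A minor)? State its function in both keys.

Chords diatonic to A minor: Am, Bdim, Caug, Dm, E, F, G♯dim.
Reading the progression, the first chord not in that set is G, so the modulation leaves A minor there.
The chord immediately before G is F, which is diatonic to both keys: VI in A minor and IV in C major.

F — VI in A minor, IV in C major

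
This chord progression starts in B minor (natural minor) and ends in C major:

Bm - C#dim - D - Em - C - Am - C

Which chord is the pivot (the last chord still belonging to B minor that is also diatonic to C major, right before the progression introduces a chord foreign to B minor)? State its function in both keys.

Em — iv in B minor, iii in C major

Chords diatonic to B minor: Bm, C#dim, D, Em, F#m, G, A.
Reading the progression, the first chord not in that set is C, so the modulation leaves B minor there.
The chord immediately before C is Em, which is diatonic to both keys: iv in B minor and iii in C major.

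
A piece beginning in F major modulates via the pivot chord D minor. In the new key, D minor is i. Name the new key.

The numeral i denotes a minor triad on scale degree 1. With D on degree 1, the tonic of the new key is D.
Degree 1 carries a minor triad in minor keys, so the destination is D minor.
Check: the diatonic triads of D minor (natural minor) are Dm (i), Edim (ii°), F (III), Gm (iv), Am (v), Bb (VI), C (VII) — D minor is indeed i.

D minor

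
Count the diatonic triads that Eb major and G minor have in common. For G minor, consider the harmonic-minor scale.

3

Diatonic triads of Eb major: Eb (I), Fm (ii), Gm (iii), Ab (IV), Bb (V), Cm (vi), Ddim (vii°).
Diatonic triads of G minor (harmonic minor): Gm (i), Adim (ii°), Bbaug (III+), Cm (iv), D (V), Eb (VI), F#dim (vii°).
Matching root and quality in both lists: Eb, Gm, Cm.
That gives 3 common triads.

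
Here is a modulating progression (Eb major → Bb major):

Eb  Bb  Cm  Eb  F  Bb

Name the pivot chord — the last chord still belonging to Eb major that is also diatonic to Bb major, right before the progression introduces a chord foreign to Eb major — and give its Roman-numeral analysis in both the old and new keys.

Eb — I in Eb major, IV in Bb major

Chords diatonic to Eb major: Eb, Fm, Gm, Ab, Bb, Cm, Ddim.
Reading the progression, the first chord not in that set is F, so the modulation leaves Eb major there.
The chord immediately before F is Eb, which is diatonic to both keys: I in Eb major and IV in Bb major.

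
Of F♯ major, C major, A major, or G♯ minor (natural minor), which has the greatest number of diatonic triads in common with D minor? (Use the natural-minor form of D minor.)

Triads of D minor (natural minor): Dm (i), Edim (ii°), F (III), Gm (iv), Am (v), B♭ (VI), C (VII).
F♯ major shares 0: none.
C major shares 4: Dm, F, Am, C.
A major shares 0: none.
G♯ minor (natural minor) shares 0: none.
The most common triads (4) are shared with C major.

C major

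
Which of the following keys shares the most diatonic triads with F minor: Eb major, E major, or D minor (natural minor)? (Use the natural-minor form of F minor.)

Triads of F minor (natural minor): F minor (i), G diminished (ii°), Ab major (III), Bb minor (iv), C minor (v), Db major (VI), Eb major (VII).
Eb major shares 4: Fm, Ab, Cm, Eb.
E major shares 0: none.
D minor (natural minor) shares 0: none.
The most common triads (4) are shared with Eb major.

Eb major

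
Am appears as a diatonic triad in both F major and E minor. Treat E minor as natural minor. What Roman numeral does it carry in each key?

The scale of F major is F G A B♭ C D E; A is degree 3, and the triad built there (A-C-E) is minor, so it is iii.
The scale of E minor (natural minor) is E F♯ G A B C D; A is degree 4, and the triad built there (A-C-E) is minor, so it is iv.

iii in F major; iv in E minor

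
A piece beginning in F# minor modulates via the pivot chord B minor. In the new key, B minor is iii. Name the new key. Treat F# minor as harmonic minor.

The numeral iii denotes a minor triad on scale degree 3. With B on degree 3, the tonic of the new key is G.
Degree 3 carries a minor triad in major keys, so the destination is G major.
Check: the diatonic triads of G major are G (I), Am (ii), Bm (iii), C (IV), D (V), Em (vi), F#dim (vii°) — B minor is indeed iii.

G major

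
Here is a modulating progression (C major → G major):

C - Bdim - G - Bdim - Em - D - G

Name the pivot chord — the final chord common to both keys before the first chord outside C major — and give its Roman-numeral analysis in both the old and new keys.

Em — iii in C major, vi in G major

Chords diatonic to C major: C, Dm, Em, F, G, Am, Bdim.
Reading the progression, the first chord not in that set is D, so the modulation leaves C major there.
The chord immediately before D is Em, which is diatonic to both keys: iii in C major and vi in G major.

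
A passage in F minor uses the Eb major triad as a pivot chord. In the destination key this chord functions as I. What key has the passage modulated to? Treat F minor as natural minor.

Eb major

The numeral I denotes a major triad on scale degree 1. With Eb on degree 1, the tonic of the new key is Eb.
Degree 1 carries a major triad in major keys, so the destination is Eb major.
Check: the diatonic triads of Eb major are Eb (I), Fm (ii), Gm (iii), Ab (IV), Bb (V), Cm (vi), Ddim (vii°) — Eb major is indeed I.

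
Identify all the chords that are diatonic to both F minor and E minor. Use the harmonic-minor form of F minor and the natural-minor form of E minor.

Triads in F minor (harmonic minor): F minor (i), G diminished (ii°), A♭ augmented (III+), B♭ minor (iv), C major (V), D♭ major (VI), E diminished (vii°).
Triads in E minor (natural minor): E minor (i), F♯ diminished (ii°), G major (III), A minor (iv), B minor (v), C major (VI), D major (VII).
Shared triads with their functions: C major (V in F minor, VI in E minor).

C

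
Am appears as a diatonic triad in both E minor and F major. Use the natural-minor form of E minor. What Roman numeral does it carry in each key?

iv in E minor; iii in F major

The scale of E minor (natural minor) is E F♯ G A B C D; A is degree 4, and the triad built there (A-C-E) is minor, so it is iv.
The scale of F major is F G A B♭ C D E; A is degree 3, and the triad built there (A-C-E) is minor, so it is iii.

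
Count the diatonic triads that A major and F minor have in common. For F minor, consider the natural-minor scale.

Diatonic triads of A major: A (I), Bm (ii), C♯m (iii), D (IV), E (V), F♯m (vi), G♯dim (vii°).
Diatonic triads of F minor (natural minor): Fm (i), Gdim (ii°), A♭ (III), B♭m (iv), Cm (v), D♭ (VI), E♭ (VII).
No triad has the same root and quality in both keys.

0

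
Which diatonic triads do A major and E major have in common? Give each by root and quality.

Triads in A major: A (I), Bm (ii), C#m (iii), D (IV), E (V), F#m (vi), G#dim (vii°).
Triads in E major: E (I), F#m (ii), G#m (iii), A (IV), B (V), C#m (vi), D#dim (vii°).
Shared triads with their functions: A (I in A major, IV in E major); C#m (iii in A major, vi in E major); E (V in A major, I in E major); F#m (vi in A major, ii in E major).

A, C#m, E, F#m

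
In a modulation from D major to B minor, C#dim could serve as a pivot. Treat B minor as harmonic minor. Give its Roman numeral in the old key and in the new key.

vii° in D major; ii° in B minor

The scale of D major is D E F# G A B C#; C# is degree 7, and the triad built there (C#-E-G) is diminished, so it is vii°.
The scale of B minor (harmonic minor) is B C# D E F# G A#; C# is degree 2, and the triad built there (C#-E-G) is diminished, so it is ii°.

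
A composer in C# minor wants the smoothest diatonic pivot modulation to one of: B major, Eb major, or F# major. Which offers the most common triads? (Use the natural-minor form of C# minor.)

B major

Triads of C# minor (natural minor): C# minor (i), D# diminished (ii°), E major (III), F# minor (iv), G# minor (v), A major (VI), B major (VII).
B major shares 4: C#m, E, G#m, B.
Eb major shares 0: none.
F# major shares 2: G#m, B.
The most common triads (4) are shared with B major.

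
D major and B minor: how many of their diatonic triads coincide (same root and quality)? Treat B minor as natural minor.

Diatonic triads of D major: D (I), Em (ii), F#m (iii), G (IV), A (V), Bm (vi), C#dim (vii°).
Diatonic triads of B minor (natural minor): Bm (i), C#dim (ii°), D (III), Em (iv), F#m (v), G (VI), A (VII).
Matching root and quality in both lists: D, Em, F#m, G, A, Bm, C#dim.
That gives 7 common triads.

7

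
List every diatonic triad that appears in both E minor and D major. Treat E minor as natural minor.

Triads in E minor (natural minor): Em (i), F♯dim (ii°), G (III), Am (iv), Bm (v), C (VI), D (VII).
Triads in D major: D (I), Em (ii), F♯m (iii), G (IV), A (V), Bm (vi), C♯dim (vii°).
Shared triads with their functions: Em (i in E minor, ii in D major); G (III in E minor, IV in D major); Bm (v in E minor, vi in D major); D (VII in E minor, I in D major).

Em, G, Bm, D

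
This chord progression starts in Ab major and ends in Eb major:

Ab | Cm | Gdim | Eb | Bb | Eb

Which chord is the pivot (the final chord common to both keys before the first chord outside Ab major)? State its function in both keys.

Chords diatonic to Ab major: Ab, Bbm, Cm, Db, Eb, Fm, Gdim.
Reading the progression, the first chord not in that set is Bb, so the modulation leaves Ab major there.
The chord immediately before Bb is Eb, which is diatonic to both keys: V in Ab major and I in Eb major.

Eb — V in Ab major, I in Eb major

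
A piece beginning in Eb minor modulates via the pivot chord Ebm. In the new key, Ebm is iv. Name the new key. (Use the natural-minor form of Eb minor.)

Bb minor

The numeral iv denotes a minor triad on scale degree 4. With Eb on degree 4, the tonic of the new key is Bb.
Degree 4 carries a minor triad in minor keys, so the destination is Bb minor.
Check: the diatonic triads of Bb minor (natural minor) are Bbm (i), Cdim (ii°), Db (III), Ebm (iv), Fm (v), Gb (VI), Ab (VII) — Ebm is indeed iv.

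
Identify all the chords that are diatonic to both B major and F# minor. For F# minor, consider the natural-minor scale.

Triads in B major: B major (I), C# minor (ii), D# minor (iii), E major (IV), F# major (V), G# minor (vi), A# diminished (vii°).
Triads in F# minor (natural minor): F# minor (i), G# diminished (ii°), A major (III), B minor (iv), C# minor (v), D major (VI), E major (VII).
Shared triads with their functions: C# minor (ii in B major, v in F# minor); E major (IV in B major, VII in F# minor).

C#m, E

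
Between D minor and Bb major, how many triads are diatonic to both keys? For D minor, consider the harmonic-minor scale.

Diatonic triads of D minor (harmonic minor): Dm (i), Edim (ii°), Faug (III+), Gm (iv), A (V), Bb (VI), C#dim (vii°).
Diatonic triads of Bb major: Bb (I), Cm (ii), Dm (iii), Eb (IV), F (V), Gm (vi), Adim (vii°).
Matching root and quality in both lists: Dm, Gm, Bb.
That gives 3 common triads.

3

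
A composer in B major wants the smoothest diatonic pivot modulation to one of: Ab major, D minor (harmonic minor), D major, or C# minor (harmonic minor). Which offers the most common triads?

Triads of B major: B major (I), C# minor (ii), D# minor (iii), E major (IV), F# major (V), G# minor (vi), A# diminished (vii°).
Ab major shares 0: none.
D minor (harmonic minor) shares 0: none.
D major shares 0: none.
C# minor (harmonic minor) shares 1: C#m.
The most common triads (1) are shared with C# minor.

C# minor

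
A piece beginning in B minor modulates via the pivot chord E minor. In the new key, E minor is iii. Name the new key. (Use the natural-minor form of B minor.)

C major

The numeral iii denotes a minor triad on scale degree 3. With E on degree 3, the tonic of the new key is C.
Degree 3 carries a minor triad in major keys, so the destination is C major.
Check: the diatonic triads of C major are C (I), Dm (ii), Em (iii), F (IV), G (V), Am (vi), Bdim (vii°) — E minor is indeed iii.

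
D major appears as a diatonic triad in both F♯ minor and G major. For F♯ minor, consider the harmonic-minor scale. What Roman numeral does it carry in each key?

VI in F♯ minor; V in G major

The scale of F♯ minor (harmonic minor) is F♯ G♯ A B C♯ D E♯; D is degree 6, and the triad built there (D-F♯-A) is major, so it is VI.
The scale of G major is G A B C D E F♯; D is degree 5, and the triad built there (D-F♯-A) is major, so it is V.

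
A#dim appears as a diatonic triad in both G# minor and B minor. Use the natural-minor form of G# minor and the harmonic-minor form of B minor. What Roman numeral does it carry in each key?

ii° in G# minor; vii° in B minor

The scale of G# minor (natural minor) is G# A# B C# D# E F#; A# is degree 2, and the triad built there (A#-C#-E) is diminished, so it is ii°.
The scale of B minor (harmonic minor) is B C# D E F# G A#; A# is degree 7, and the triad built there (A#-C#-E) is diminished, so it is vii°.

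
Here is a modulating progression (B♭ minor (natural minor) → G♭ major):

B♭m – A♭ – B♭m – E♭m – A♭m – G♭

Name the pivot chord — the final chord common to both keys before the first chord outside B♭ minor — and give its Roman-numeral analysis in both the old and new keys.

E♭m — iv in B♭ minor, vi in G♭ major

Chords diatonic to B♭ minor: B♭m, Cdim, D♭, E♭m, Fm, G♭, A♭.
Reading the progression, the first chord not in that set is A♭m, so the modulation leaves B♭ minor there.
The chord immediately before A♭m is E♭m, which is diatonic to both keys: iv in B♭ minor and vi in G♭ major.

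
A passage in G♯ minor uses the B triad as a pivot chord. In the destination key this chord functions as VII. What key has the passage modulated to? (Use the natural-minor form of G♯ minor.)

The numeral VII denotes a major triad on scale degree 7. With B on degree 7, the tonic of the new key is C♯.
Degree 7 carries a major triad in natural-minor keys, so the destination is C♯ minor.
Check: the diatonic triads of C♯ minor (natural minor) are C♯m (i), D♯dim (ii°), E (III), F♯m (iv), G♯m (v), A (VI), B (VII) — B is indeed VII.

C♯ minor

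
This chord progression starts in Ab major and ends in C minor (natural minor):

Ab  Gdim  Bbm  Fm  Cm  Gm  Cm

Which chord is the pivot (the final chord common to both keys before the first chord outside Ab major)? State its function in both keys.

Chords diatonic to Ab major: Ab, Bbm, Cm, Db, Eb, Fm, Gdim.
Reading the progression, the first chord not in that set is Gm, so the modulation leaves Ab major there.
The chord immediately before Gm is Cm, which is diatonic to both keys: iii in Ab major and i in C minor.

Cm — iii in Ab major, i in C minor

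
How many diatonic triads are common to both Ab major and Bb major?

2

Diatonic triads of Ab major: Ab (I), Bbm (ii), Cm (iii), Db (IV), Eb (V), Fm (vi), Gdim (vii°).
Diatonic triads of Bb major: Bb (I), Cm (ii), Dm (iii), Eb (IV), F (V), Gm (vi), Adim (vii°).
Matching root and quality in both lists: Cm, Eb.
That gives 2 common triads.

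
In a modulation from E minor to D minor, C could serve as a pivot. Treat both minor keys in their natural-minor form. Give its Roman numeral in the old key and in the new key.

The scale of E minor (natural minor) is E F# G A B C D; C is degree 6, and the triad built there (C-E-G) is major, so it is VI.
The scale of D minor (natural minor) is D E F G A Bb C; C is degree 7, and the triad built there (C-E-G) is major, so it is VII.

VI in E minor; VII in D minor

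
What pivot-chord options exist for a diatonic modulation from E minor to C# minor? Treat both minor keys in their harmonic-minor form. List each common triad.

Triads in E minor (harmonic minor): E minor (i), F# diminished (ii°), G augmented (III+), A minor (iv), B major (V), C major (VI), D# diminished (vii°).
Triads in C# minor (harmonic minor): C# minor (i), D# diminished (ii°), E augmented (III+), F# minor (iv), G# major (V), A major (VI), B# diminished (vii°).
Shared triads with their functions: D# diminished (vii° in E minor, ii° in C# minor).

D#dim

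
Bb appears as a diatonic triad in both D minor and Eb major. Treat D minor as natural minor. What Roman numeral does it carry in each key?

The scale of D minor (natural minor) is D E F G A Bb C; Bb is degree 6, and the triad built there (Bb-D-F) is major, so it is VI.
The scale of Eb major is Eb F G Ab Bb C D; Bb is degree 5, and the triad built there (Bb-D-F) is major, so it is V.

VI in D minor; V in Eb major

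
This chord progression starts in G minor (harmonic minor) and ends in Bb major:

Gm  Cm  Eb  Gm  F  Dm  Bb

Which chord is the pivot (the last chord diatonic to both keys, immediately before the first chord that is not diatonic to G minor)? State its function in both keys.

Gm — i in G minor, vi in Bb major

Chords diatonic to G minor: Gm, Adim, Bbaug, Cm, D, Eb, F#dim.
Reading the progression, the first chord not in that set is F, so the modulation leaves G minor there.
The chord immediately before F is Gm, which is diatonic to both keys: i in G minor and vi in Bb major.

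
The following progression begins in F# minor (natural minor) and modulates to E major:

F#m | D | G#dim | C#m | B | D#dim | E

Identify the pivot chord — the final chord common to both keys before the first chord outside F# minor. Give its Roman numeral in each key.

C#m — v in F# minor, vi in E major

Chords diatonic to F# minor: F#m, G#dim, A, Bm, C#m, D, E.
Reading the progression, the first chord not in that set is B, so the modulation leaves F# minor there.
The chord immediately before B is C#m, which is diatonic to both keys: v in F# minor and vi in E major.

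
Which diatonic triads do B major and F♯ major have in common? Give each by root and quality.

Triads in B major: B (I), C♯m (ii), D♯m (iii), E (IV), F♯ (V), G♯m (vi), A♯dim (vii°).
Triads in F♯ major: F♯ (I), G♯m (ii), A♯m (iii), B (IV), C♯ (V), D♯m (vi), E♯dim (vii°).
Shared triads with their functions: B (I in B major, IV in F♯ major); D♯m (iii in B major, vi in F♯ major); F♯ (V in B major, I in F♯ major); G♯m (vi in B major, ii in F♯ major).

B, D♯m, F♯, G♯m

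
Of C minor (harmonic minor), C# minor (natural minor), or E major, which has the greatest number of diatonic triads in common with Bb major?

Triads of Bb major: Bb (I), Cm (ii), Dm (iii), Eb (IV), F (V), Gm (vi), Adim (vii°).
C minor (harmonic minor) shares 1: Cm.
C# minor (natural minor) shares 0: none.
E major shares 0: none.
The most common triads (1) are shared with C minor.

C minor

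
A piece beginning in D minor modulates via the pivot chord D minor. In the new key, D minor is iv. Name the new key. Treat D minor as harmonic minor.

A minor

The numeral iv denotes a minor triad on scale degree 4. With D on degree 4, the tonic of the new key is A.
Degree 4 carries a minor triad in minor keys, so the destination is A minor.
Check: the diatonic triads of A minor (natural minor) are Am (i), Bdim (ii°), C (III), Dm (iv), Em (v), F (VI), G (VII) — D minor is indeed iv.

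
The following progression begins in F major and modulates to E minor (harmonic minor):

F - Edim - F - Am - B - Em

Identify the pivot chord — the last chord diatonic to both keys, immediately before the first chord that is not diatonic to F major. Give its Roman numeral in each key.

Chords diatonic to F major: F, Gm, Am, B♭, C, Dm, Edim.
Reading the progression, the first chord not in that set is B, so the modulation leaves F major there.
The chord immediately before B is Am, which is diatonic to both keys: iii in F major and iv in E minor.

Am — iii in F major, iv in E minor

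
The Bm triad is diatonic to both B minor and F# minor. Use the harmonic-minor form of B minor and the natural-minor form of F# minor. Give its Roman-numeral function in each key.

i in B minor; iv in F# minor

The scale of B minor (harmonic minor) is B C# D E F# G A#; B is degree 1, and the triad built there (B-D-F#) is minor, so it is i.
The scale of F# minor (natural minor) is F# G# A B C# D E; B is degree 4, and the triad built there (B-D-F#) is minor, so it is iv.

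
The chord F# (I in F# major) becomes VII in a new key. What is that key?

G# minor

The numeral VII denotes a major triad on scale degree 7. With F# on degree 7, the tonic of the new key is G#.
Degree 7 carries a major triad in natural-minor keys, so the destination is G# minor.
Check: the diatonic triads of G# minor (natural minor) are G#m (i), A#dim (ii°), B (III), C#m (iv), D#m (v), E (VI), F# (VII) — F# is indeed VII.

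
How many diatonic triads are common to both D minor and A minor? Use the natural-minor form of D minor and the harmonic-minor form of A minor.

3

Diatonic triads of D minor (natural minor): Dm (i), Edim (ii°), F (III), Gm (iv), Am (v), Bb (VI), C (VII).
Diatonic triads of A minor (harmonic minor): Am (i), Bdim (ii°), Caug (III+), Dm (iv), E (V), F (VI), G#dim (vii°).
Matching root and quality in both lists: Dm, F, Am.
That gives 3 common triads.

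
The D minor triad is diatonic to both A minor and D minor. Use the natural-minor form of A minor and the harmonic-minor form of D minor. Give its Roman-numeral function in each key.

The scale of A minor (natural minor) is A B C D E F G; D is degree 4, and the triad built there (D-F-A) is minor, so it is iv.
The scale of D minor (harmonic minor) is D E F G A Bb C#; D is degree 1, and the triad built there (D-F-A) is minor, so it is i.

iv in A minor; i in D minor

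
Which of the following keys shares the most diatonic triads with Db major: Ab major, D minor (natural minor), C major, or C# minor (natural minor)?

Triads of Db major: Db (I), Ebm (ii), Fm (iii), Gb (IV), Ab (V), Bbm (vi), Cdim (vii°).
Ab major shares 4: Db, Fm, Ab, Bbm.
D minor (natural minor) shares 0: none.
C major shares 0: none.
C# minor (natural minor) shares 0: none.
The most common triads (4) are shared with Ab major.

Ab major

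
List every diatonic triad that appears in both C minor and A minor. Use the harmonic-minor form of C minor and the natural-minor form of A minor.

G, Bdim

Triads in C minor (harmonic minor): Cm (i), Ddim (ii°), Ebaug (III+), Fm (iv), G (V), Ab (VI), Bdim (vii°).
Triads in A minor (natural minor): Am (i), Bdim (ii°), C (III), Dm (iv), Em (v), F (VI), G (VII).
Shared triads with their functions: G (V in C minor, VII in A minor); Bdim (vii° in C minor, ii° in A minor).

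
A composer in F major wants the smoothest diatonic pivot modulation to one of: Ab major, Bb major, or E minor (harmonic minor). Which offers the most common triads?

Bb major

Triads of F major: F (I), Gm (ii), Am (iii), Bb (IV), C (V), Dm (vi), Edim (vii°).
Ab major shares 0: none.
Bb major shares 4: F, Gm, Bb, Dm.
E minor (harmonic minor) shares 2: Am, C.
The most common triads (4) are shared with Bb major.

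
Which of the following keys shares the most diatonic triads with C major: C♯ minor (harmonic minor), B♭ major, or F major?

F major

Triads of C major: C major (I), D minor (ii), E minor (iii), F major (IV), G major (V), A minor (vi), B diminished (vii°).
C♯ minor (harmonic minor) shares 0: none.
B♭ major shares 2: Dm, F.
F major shares 4: C, Dm, F, Am.
The most common triads (4) are shared with F major.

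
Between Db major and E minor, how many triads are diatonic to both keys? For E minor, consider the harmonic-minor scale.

0

Diatonic triads of Db major: Db major (I), Eb minor (ii), F minor (iii), Gb major (IV), Ab major (V), Bb minor (vi), C diminished (vii°).
Diatonic triads of E minor (harmonic minor): E minor (i), F# diminished (ii°), G augmented (III+), A minor (iv), B major (V), C major (VI), D# diminished (vii°).
No triad has the same root and quality in both keys.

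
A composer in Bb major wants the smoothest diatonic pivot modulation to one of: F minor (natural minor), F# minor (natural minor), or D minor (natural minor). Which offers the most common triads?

D minor

Triads of Bb major: Bb (I), Cm (ii), Dm (iii), Eb (IV), F (V), Gm (vi), Adim (vii°).
F minor (natural minor) shares 2: Cm, Eb.
F# minor (natural minor) shares 0: none.
D minor (natural minor) shares 4: Bb, Dm, F, Gm.
The most common triads (4) are shared with D minor.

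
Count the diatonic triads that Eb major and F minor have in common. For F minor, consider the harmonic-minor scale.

Diatonic triads of Eb major: Eb major (I), F minor (ii), G minor (iii), Ab major (IV), Bb major (V), C minor (vi), D diminished (vii°).
Diatonic triads of F minor (harmonic minor): F minor (i), G diminished (ii°), Ab augmented (III+), Bb minor (iv), C major (V), Db major (VI), E diminished (vii°).
Matching root and quality in both lists: F minor.
That gives 1 common triad.

1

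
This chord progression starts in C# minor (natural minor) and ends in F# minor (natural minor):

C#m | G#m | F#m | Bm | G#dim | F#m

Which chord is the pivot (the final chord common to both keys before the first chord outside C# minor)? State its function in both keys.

Chords diatonic to C# minor: C#m, D#dim, E, F#m, G#m, A, B.
Reading the progression, the first chord not in that set is Bm, so the modulation leaves C# minor there.
The chord immediately before Bm is F#m, which is diatonic to both keys: iv in C# minor and i in F# minor.

F#m — iv in C# minor, i in F# minor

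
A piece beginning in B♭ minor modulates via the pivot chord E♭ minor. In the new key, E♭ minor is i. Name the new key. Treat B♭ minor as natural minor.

E♭ minor

The numeral i denotes a minor triad on scale degree 1. With E♭ on degree 1, the tonic of the new key is E♭.
Degree 1 carries a minor triad in minor keys, so the destination is E♭ minor.
Check: the diatonic triads of E♭ minor (natural minor) are E♭m (i), Fdim (ii°), G♭ (III), A♭m (iv), B♭m (v), C♭ (VI), D♭ (VII) — E♭ minor is indeed i.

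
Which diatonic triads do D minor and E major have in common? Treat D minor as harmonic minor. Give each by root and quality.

Triads in D minor (harmonic minor): Dm (i), Edim (ii°), Faug (III+), Gm (iv), A (V), Bb (VI), C#dim (vii°).
Triads in E major: E (I), F#m (ii), G#m (iii), A (IV), B (V), C#m (vi), D#dim (vii°).
Shared triads with their functions: A (V in D minor, IV in E major).

A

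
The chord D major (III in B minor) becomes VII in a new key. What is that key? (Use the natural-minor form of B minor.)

The numeral VII denotes a major triad on scale degree 7. With D on degree 7, the tonic of the new key is E.
Degree 7 carries a major triad in natural-minor keys, so the destination is E minor.
Check: the diatonic triads of E minor (natural minor) are Em (i), F♯dim (ii°), G (III), Am (iv), Bm (v), C (VI), D (VII) — D major is indeed VII.

E minor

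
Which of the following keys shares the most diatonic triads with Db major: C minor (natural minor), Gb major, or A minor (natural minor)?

Triads of Db major: Db (I), Ebm (ii), Fm (iii), Gb (IV), Ab (V), Bbm (vi), Cdim (vii°).
C minor (natural minor) shares 2: Fm, Ab.
Gb major shares 4: Db, Ebm, Gb, Bbm.
A minor (natural minor) shares 0: none.
The most common triads (4) are shared with Gb major.

Gb major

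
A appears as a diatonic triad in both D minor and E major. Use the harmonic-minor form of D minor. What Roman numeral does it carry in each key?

V in D minor; IV in E major

The scale of D minor (harmonic minor) is D E F G A Bb C#; A is degree 5, and the triad built there (A-C#-E) is major, so it is V.
The scale of E major is E F# G# A B C# D#; A is degree 4, and the triad built there (A-C#-E) is major, so it is IV.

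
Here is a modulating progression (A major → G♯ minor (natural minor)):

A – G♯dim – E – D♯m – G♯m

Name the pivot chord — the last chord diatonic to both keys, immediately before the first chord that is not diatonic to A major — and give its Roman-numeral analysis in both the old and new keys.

E — V in A major, VI in G♯ minor

Chords diatonic to A major: A, Bm, C♯m, D, E, F♯m, G♯dim.
Reading the progression, the first chord not in that set is D♯m, so the modulation leaves A major there.
The chord immediately before D♯m is E, which is diatonic to both keys: V in A major and VI in G♯ minor.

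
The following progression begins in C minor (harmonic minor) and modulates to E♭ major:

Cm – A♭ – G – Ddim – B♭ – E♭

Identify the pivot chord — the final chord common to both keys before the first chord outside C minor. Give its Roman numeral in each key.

Ddim — ii° in C minor, vii° in E♭ major

Chords diatonic to C minor: Cm, Ddim, E♭aug, Fm, G, A♭, Bdim.
Reading the progression, the first chord not in that set is B♭, so the modulation leaves C minor there.
The chord immediately before B♭ is Ddim, which is diatonic to both keys: ii° in C minor and vii° in E♭ major.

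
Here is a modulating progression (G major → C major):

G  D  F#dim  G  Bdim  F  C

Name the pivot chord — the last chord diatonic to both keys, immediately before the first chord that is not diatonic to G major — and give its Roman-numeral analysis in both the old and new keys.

G — I in G major, V in C major

Chords diatonic to G major: G, Am, Bm, C, D, Em, F#dim.
Reading the progression, the first chord not in that set is Bdim, so the modulation leaves G major there.
The chord immediately before Bdim is G, which is diatonic to both keys: I in G major and V in C major.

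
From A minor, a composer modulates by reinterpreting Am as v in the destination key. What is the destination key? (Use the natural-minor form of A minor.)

The numeral v denotes a minor triad on scale degree 5. With A on degree 5, the tonic of the new key is D.
Degree 5 carries a minor triad in natural-minor keys, so the destination is D minor.
Check: the diatonic triads of D minor (natural minor) are Dm (i), Edim (ii°), F (III), Gm (iv), Am (v), Bb (VI), C (VII) — Am is indeed v.

D minor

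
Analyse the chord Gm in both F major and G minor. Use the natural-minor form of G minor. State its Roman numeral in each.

The scale of F major is F G A Bb C D E; G is degree 2, and the triad built there (G-Bb-D) is minor, so it is ii.
The scale of G minor (natural minor) is G A Bb C D Eb F; G is degree 1, and the triad built there (G-Bb-D) is minor, so it is i.

ii in F major; i in G minor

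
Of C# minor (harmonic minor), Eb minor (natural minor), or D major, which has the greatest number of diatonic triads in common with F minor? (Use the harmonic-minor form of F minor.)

Triads of F minor (harmonic minor): Fm (i), Gdim (ii°), Abaug (III+), Bbm (iv), C (V), Db (VI), Edim (vii°).
C# minor (harmonic minor) shares 0: none.
Eb minor (natural minor) shares 2: Bbm, Db.
D major shares 0: none.
The most common triads (2) are shared with Eb minor.

Eb minor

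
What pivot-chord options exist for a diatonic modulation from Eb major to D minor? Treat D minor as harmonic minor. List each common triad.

Triads in Eb major: Eb (I), Fm (ii), Gm (iii), Ab (IV), Bb (V), Cm (vi), Ddim (vii°).
Triads in D minor (harmonic minor): Dm (i), Edim (ii°), Faug (III+), Gm (iv), A (V), Bb (VI), C#dim (vii°).
Shared triads with their functions: Gm (iii in Eb major, iv in D minor); Bb (V in Eb major, VI in D minor).

Gm, Bb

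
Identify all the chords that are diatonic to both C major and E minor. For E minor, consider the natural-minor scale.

Triads in C major: C (I), Dm (ii), Em (iii), F (IV), G (V), Am (vi), Bdim (vii°).
Triads in E minor (natural minor): Em (i), F#dim (ii°), G (III), Am (iv), Bm (v), C (VI), D (VII).
Shared triads with their functions: C (I in C major, VI in E minor); Em (iii in C major, i in E minor); G (V in C major, III in E minor); Am (vi in C major, iv in E minor).

C, Em, G, Am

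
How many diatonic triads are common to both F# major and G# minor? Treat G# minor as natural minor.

Diatonic triads of F# major: F# (I), G#m (ii), A#m (iii), B (IV), C# (V), D#m (vi), E#dim (vii°).
Diatonic triads of G# minor (natural minor): G#m (i), A#dim (ii°), B (III), C#m (iv), D#m (v), E (VI), F# (VII).
Matching root and quality in both lists: F#, G#m, B, D#m.
That gives 4 common triads.

4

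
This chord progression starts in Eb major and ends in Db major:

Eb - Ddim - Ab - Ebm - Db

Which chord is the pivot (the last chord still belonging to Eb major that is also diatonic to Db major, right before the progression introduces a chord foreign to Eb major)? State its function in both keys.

Chords diatonic to Eb major: Eb, Fm, Gm, Ab, Bb, Cm, Ddim.
Reading the progression, the first chord not in that set is Ebm, so the modulation leaves Eb major there.
The chord immediately before Ebm is Ab, which is diatonic to both keys: IV in Eb major and V in Db major.

Ab — IV in Eb major, V in Db major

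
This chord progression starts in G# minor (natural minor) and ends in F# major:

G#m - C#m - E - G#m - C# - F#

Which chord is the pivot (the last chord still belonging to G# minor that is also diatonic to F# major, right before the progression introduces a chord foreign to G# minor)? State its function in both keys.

G#m — i in G# minor, ii in F# major

Chords diatonic to G# minor: G#m, A#dim, B, C#m, D#m, E, F#.
Reading the progression, the first chord not in that set is C#, so the modulation leaves G# minor there.
The chord immediately before C# is G#m, which is diatonic to both keys: i in G# minor and ii in F# major.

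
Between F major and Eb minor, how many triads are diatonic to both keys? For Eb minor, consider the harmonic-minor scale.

1

Diatonic triads of F major: F (I), Gm (ii), Am (iii), Bb (IV), C (V), Dm (vi), Edim (vii°).
Diatonic triads of Eb minor (harmonic minor): Ebm (i), Fdim (ii°), Gbaug (III+), Abm (iv), Bb (V), Cb (VI), Ddim (vii°).
Matching root and quality in both lists: Bb.
That gives 1 common triad.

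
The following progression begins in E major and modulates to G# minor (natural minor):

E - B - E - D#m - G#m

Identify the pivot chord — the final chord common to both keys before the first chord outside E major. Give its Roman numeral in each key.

E — I in E major, VI in G# minor

Chords diatonic to E major: E, F#m, G#m, A, B, C#m, D#dim.
Reading the progression, the first chord not in that set is D#m, so the modulation leaves E major there.
The chord immediately before D#m is E, which is diatonic to both keys: I in E major and VI in G# minor.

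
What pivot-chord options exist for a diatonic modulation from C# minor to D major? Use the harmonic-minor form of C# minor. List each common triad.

F#m, A

Triads in C# minor (harmonic minor): C#m (i), D#dim (ii°), Eaug (III+), F#m (iv), G# (V), A (VI), B#dim (vii°).
Triads in D major: D (I), Em (ii), F#m (iii), G (IV), A (V), Bm (vi), C#dim (vii°).
Shared triads with their functions: F#m (iv in C# minor, iii in D major); A (VI in C# minor, V in D major).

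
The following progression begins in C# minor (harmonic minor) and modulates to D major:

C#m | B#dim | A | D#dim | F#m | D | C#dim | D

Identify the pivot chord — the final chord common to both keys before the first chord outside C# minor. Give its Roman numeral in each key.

F#m — iv in C# minor, iii in D major

Chords diatonic to C# minor: C#m, D#dim, Eaug, F#m, G#, A, B#dim.
Reading the progression, the first chord not in that set is D, so the modulation leaves C# minor there.
The chord immediately before D is F#m, which is diatonic to both keys: iv in C# minor and iii in D major.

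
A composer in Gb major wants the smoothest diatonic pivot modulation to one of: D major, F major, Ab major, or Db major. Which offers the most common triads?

Triads of Gb major: Gb (I), Abm (ii), Bbm (iii), Cb (IV), Db (V), Ebm (vi), Fdim (vii°).
D major shares 0: none.
F major shares 0: none.
Ab major shares 2: Bbm, Db.
Db major shares 4: Gb, Bbm, Db, Ebm.
The most common triads (4) are shared with Db major.

Db major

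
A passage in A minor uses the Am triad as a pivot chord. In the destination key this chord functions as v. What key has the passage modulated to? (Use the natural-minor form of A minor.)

D minor

The numeral v denotes a minor triad on scale degree 5. With A on degree 5, the tonic of the new key is D.
Degree 5 carries a minor triad in natural-minor keys, so the destination is D minor.
Check: the diatonic triads of D minor (natural minor) are Dm (i), Edim (ii°), F (III), Gm (iv), Am (v), Bb (VI), C (VII) — Am is indeed v.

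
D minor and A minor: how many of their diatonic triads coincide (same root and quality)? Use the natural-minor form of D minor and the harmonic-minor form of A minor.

Diatonic triads of D minor (natural minor): Dm (i), Edim (ii°), F (III), Gm (iv), Am (v), Bb (VI), C (VII).
Diatonic triads of A minor (harmonic minor): Am (i), Bdim (ii°), Caug (III+), Dm (iv), E (V), F (VI), G#dim (vii°).
Matching root and quality in both lists: Dm, F, Am.
That gives 3 common triads.

3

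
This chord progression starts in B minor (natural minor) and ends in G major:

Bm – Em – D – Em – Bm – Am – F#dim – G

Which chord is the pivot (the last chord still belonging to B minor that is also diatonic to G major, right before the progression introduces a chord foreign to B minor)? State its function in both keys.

Chords diatonic to B minor: Bm, C#dim, D, Em, F#m, G, A.
Reading the progression, the first chord not in that set is Am, so the modulation leaves B minor there.
The chord immediately before Am is Bm, which is diatonic to both keys: i in B minor and iii in G major.

Bm — i in B minor, iii in G major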